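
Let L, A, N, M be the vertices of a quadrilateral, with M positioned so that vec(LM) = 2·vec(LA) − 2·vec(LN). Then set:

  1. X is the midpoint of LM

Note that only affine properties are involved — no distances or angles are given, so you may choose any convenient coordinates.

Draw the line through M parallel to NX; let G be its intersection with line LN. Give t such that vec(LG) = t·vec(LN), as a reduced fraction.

Choose coordinates L = (0, 0), A = (1, 0), N = (0, 1), M = (2, -2).
1. X is the midpoint of LM ⇒ X = (1, -1)
through M parallel to NX: direction (1, -2); meets LN at G = (0, 2)
G = L + t·(N−L) with t = 2

t = 2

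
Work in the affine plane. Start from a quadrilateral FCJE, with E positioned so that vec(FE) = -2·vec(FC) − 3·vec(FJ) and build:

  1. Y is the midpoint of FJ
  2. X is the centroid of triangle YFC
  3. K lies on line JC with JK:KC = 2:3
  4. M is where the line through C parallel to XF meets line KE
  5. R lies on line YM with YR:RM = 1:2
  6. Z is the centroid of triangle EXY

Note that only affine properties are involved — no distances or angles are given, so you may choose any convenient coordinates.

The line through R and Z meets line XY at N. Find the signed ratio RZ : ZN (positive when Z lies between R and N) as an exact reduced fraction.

RZ:ZN = -15/22

Assign F = (0, 0), C = (1, 0), J = (0, 1), E = (-2, -3) — the answer is frame-independent, so this choice is without loss of generality.
1. Y is the midpoint of FJ ⇒ Y = (0, 1/2)
2. X is the centroid of triangle YFC ⇒ X = (1/3, 1/6)
3. K lies on line JC with JK:KC = 2:3 ⇒ K = (2/5, 3/5)
4. M is where the line through C parallel to XF meets line KE ⇒ M = (-1/2, -3/4)
5. R lies on line YM with YR:RM = 1:2 ⇒ R = (-1/6, 1/12)
6. Z is the centroid of triangle EXY ⇒ Z = (-5/9, -7/9)
line RZ meets XY at N = (2/135, 131/270)
Z = R + t·(N−R) with t = -15/7, so RZ:ZN = -15/7:22/7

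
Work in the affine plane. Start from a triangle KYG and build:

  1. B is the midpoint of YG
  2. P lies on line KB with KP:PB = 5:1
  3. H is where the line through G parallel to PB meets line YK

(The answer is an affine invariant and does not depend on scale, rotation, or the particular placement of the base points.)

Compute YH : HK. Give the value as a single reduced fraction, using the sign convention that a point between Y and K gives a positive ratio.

YH:HK = -2

Set K = (0, 0), Y = (1, 0), G = (0, 1); any affine frame gives the same invariant.
1. B is the midpoint of YG ⇒ B = (1/2, 1/2)
2. P lies on line KB with KP:PB = 5:1 ⇒ P = (5/12, 5/12)
3. H is where the line through G parallel to PB meets line YK ⇒ H = (-1, 0)
H = Y + t·(K−Y) with t = 2, so YH:HK = t:(1−t) = 2:-1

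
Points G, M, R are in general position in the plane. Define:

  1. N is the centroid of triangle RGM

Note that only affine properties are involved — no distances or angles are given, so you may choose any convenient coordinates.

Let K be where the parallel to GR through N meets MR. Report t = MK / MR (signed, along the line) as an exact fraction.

Work in coordinates with G = (0, 0), M = (1, 0), R = (0, 1).
1. N is the centroid of triangle RGM ⇒ N = (1/3, 1/3)
through N parallel to GR: direction (0, 1); meets MR at K = (1/3, 2/3)
K = M + t·(R−M) with t = 2/3

t = 2/3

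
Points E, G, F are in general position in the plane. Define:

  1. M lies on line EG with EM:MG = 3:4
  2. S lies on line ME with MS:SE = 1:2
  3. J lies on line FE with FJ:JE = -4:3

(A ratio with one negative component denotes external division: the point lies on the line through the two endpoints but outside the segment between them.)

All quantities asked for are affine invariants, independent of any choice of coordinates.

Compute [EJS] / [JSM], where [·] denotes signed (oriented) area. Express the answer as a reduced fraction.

Assign E = (0, 0), G = (1, 0), F = (0, 1) — the answer is frame-independent, so this choice is without loss of generality.
1. M lies on line EG with EM:MG = 3:4 ⇒ M = (3/7, 0)
2. S lies on line ME with MS:SE = 1:2 ⇒ S = (2/7, 0)
3. J lies on line FE with FJ:JE = -4:3 ⇒ J = (0, -3)
2·[EJS] = 6/7, 2·[JSM] = -3/7
[EJS]:[JSM] = 6/7:-3/7 = -2

[EJS]:[JSM] = -2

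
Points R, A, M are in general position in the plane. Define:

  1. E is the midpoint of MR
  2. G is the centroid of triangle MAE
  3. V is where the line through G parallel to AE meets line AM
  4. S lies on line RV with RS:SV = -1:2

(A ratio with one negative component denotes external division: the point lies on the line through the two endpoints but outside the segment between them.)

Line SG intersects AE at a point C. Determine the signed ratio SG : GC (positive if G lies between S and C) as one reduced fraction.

Work in coordinates with R = (0, 0), A = (1, 0), M = (0, 1).
1. E is the midpoint of MR ⇒ E = (0, 1/2)
2. G is the centroid of triangle MAE ⇒ G = (1/3, 1/2)
3. V is where the line through G parallel to AE meets line AM ⇒ V = (2/3, 1/3)
4. S lies on line RV with RS:SV = -1:2 ⇒ S = (-2/3, -1/3)
line SG meets AE at C = (5/24, 19/48)
G = S + t·(C−S) with t = 8/7, so SG:GC = 8/7:-1/7

SG:GC = -8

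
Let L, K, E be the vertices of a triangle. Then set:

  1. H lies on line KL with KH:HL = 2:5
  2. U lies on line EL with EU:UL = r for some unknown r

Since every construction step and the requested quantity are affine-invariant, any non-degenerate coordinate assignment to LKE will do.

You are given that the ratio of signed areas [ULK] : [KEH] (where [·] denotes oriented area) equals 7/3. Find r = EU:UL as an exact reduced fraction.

r = 1/2

Assign L = (0, 0), K = (1, 0), E = (0, 1) — the answer is frame-independent, so this choice is without loss of generality.
1. H lies on line KL with KH:HL = 2:5 ⇒ H = (5/7, 0)
2. With EU:UL = r, write λ = r/(r+1) so U = E + λ·(L−E); U is affine-linear in λ
Every point depending on U is an affine combination of U and λ-independent points, so each such coordinate is linear in λ; the λ² term in each signed area is a multiple of (L−E)×(L−E) = 0, so 2·[ULK] and 2·[KEH] are each linear in λ. Evaluating at λ=0 and λ=1:
  2·[ULK] = −λ + 1,   2·[KEH] = 2/7
So [ULK]:[KEH] = (−λ + 1) / (2/7). Setting this equal to 7/3:
  −λ + 1 = 7/3·(2/7)  ⇒  λ = 1/3
Then r = λ/(1−λ) = (1/3)/(2/3) = 1/2. Check: with r = 1/2, U = (0, 2/3) and [ULK]:[KEH] = 7/3 as required.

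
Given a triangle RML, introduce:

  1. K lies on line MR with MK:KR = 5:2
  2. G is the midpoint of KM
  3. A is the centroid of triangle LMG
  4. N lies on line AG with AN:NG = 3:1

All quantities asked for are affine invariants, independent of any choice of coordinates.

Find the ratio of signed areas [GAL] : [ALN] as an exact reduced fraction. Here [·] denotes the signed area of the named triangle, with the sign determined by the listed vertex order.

Choose coordinates R = (0, 0), M = (1, 0), L = (0, 1).
1. K lies on line MR with MK:KR = 5:2 ⇒ K = (2/7, 0)
2. G is the midpoint of KM ⇒ G = (9/14, 0)
3. A is the centroid of triangle LMG ⇒ A = (23/42, 1/3)
4. N lies on line AG with AN:NG = 3:1 ⇒ N = (13/21, 1/12)
2·[GAL] = 5/42, 2·[ALN] = 5/56
[GAL]:[ALN] = 5/42:5/56 = 4/3

[GAL]:[ALN] = 4/3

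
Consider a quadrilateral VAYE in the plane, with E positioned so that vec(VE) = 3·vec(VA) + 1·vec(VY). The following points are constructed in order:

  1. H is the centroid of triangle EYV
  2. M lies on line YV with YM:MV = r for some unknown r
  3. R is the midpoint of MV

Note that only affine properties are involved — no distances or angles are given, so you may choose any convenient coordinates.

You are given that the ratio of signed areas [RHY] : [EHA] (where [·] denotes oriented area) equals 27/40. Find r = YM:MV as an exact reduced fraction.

r = 4

Work in coordinates with V = (0, 0), A = (1, 0), Y = (0, 1), E = (3, 1).
1. H is the centroid of triangle EYV ⇒ H = (1, 2/3)
2. With YM:MV = r, write λ = r/(r+1) so M = Y + λ·(V−Y); M is affine-linear in λ
3. R is the midpoint of MV ⇒ R is an affine combination of earlier points and hence also affine-linear in λ
Every point depending on M is an affine combination of M and λ-independent points, so each such coordinate is linear in λ; the λ² term in each signed area is a multiple of (V−Y)×(V−Y) = 0, so 2·[RHY] and 2·[EHA] are each linear in λ. Evaluating at λ=0 and λ=1:
  2·[RHY] = 1/2·λ + 1/2,   2·[EHA] = 4/3
So [RHY]:[EHA] = (1/2·λ + 1/2) / (4/3). Setting this equal to 27/40:
  1/2·λ + 1/2 = 27/40·(4/3)  ⇒  λ = 4/5
Then r = λ/(1−λ) = (4/5)/(1/5) = 4. Check: with r = 4, M = (0, 1/5) and [RHY]:[EHA] = 27/40 as required.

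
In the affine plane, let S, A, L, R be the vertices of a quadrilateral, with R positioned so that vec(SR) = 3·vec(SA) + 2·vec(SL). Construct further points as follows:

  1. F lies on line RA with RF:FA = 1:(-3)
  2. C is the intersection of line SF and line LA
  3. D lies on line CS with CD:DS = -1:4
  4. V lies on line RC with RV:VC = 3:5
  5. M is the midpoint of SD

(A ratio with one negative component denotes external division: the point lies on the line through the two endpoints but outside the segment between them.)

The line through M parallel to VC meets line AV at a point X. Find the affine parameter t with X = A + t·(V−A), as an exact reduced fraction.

Set S = (0, 0), A = (1, 0), L = (0, 1), R = (3, 2); any affine frame gives the same invariant.
1. F lies on line RA with RF:FA = 1:(-3) ⇒ F = (4, 3)
2. C is the intersection of line SF and line LA ⇒ C = (4/7, 3/7)
3. D lies on line CS with CD:DS = -1:4 ⇒ D = (16/21, 4/7)
4. V lies on line RC with RV:VC = 3:5 ⇒ V = (117/56, 79/56)
5. M is the midpoint of SD ⇒ M = (8/21, 2/7)
through M parallel to VC: direction (-85/56, -55/56); meets AV at X = (593/288, 395/288)
X = A + t·(V−A) with t = 35/36

t = 35/36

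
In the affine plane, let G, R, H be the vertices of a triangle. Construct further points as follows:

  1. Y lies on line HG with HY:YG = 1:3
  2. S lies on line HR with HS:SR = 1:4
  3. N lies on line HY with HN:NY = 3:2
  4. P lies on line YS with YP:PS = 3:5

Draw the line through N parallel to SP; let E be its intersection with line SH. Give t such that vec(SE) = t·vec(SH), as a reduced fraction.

Set G = (0, 0), R = (1, 0), H = (0, 1); any affine frame gives the same invariant.
1. Y lies on line HG with HY:YG = 1:3 ⇒ Y = (0, 3/4)
2. S lies on line HR with HS:SR = 1:4 ⇒ S = (1/5, 4/5)
3. N lies on line HY with HN:NY = 3:2 ⇒ N = (0, 17/20)
4. P lies on line YS with YP:PS = 3:5 ⇒ P = (3/40, 123/160)
through N parallel to SP: direction (-1/8, -1/32); meets SH at E = (3/25, 22/25)
E = S + t·(H−S) with t = 2/5

t = 2/5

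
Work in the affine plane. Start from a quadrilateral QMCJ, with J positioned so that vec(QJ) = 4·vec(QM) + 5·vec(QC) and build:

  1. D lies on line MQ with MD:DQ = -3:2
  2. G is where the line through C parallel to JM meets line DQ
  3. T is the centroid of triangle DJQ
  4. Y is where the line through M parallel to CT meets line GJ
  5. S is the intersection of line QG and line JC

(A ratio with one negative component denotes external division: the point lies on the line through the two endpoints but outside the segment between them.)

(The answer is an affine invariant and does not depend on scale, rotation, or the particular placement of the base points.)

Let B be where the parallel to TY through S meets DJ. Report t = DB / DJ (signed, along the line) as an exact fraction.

Choose coordinates Q = (0, 0), M = (1, 0), C = (0, 1), J = (4, 5).
1. D lies on line MQ with MD:DQ = -3:2 ⇒ D = (-2, 0)
2. G is where the line through C parallel to JM meets line DQ ⇒ G = (-3/5, 0)
3. T is the centroid of triangle DJQ ⇒ T = (2/3, 5/3)
4. Y is where the line through M parallel to CT meets line GJ ⇒ Y = (-19, -20)
5. S is the intersection of line QG and line JC ⇒ S = (-1, 0)
through S parallel to TY: direction (-59/3, -65/3); meets DJ at B = (40/19, 65/19)
B = D + t·(J−D) with t = 13/19

t = 13/19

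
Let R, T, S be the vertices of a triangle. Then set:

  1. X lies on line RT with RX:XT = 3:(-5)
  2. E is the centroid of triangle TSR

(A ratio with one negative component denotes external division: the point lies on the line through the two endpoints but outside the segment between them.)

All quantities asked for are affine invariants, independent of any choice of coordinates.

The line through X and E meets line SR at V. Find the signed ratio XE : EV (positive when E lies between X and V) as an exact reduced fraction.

XE:EV = -11/2

Work in coordinates with R = (0, 0), T = (1, 0), S = (0, 1).
1. X lies on line RT with RX:XT = 3:(-5) ⇒ X = (-3/2, 0)
2. E is the centroid of triangle TSR ⇒ E = (1/3, 1/3)
line XE meets SR at V = (0, 3/11)
E = X + t·(V−X) with t = 11/9, so XE:EV = 11/9:-2/9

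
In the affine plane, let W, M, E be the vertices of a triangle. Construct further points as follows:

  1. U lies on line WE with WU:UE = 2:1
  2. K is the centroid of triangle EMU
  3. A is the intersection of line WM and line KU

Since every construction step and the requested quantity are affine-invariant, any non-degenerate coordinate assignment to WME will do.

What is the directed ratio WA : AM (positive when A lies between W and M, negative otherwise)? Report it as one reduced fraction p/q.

WA:AM = -2

Work in coordinates with W = (0, 0), M = (1, 0), E = (0, 1).
1. U lies on line WE with WU:UE = 2:1 ⇒ U = (0, 2/3)
2. K is the centroid of triangle EMU ⇒ K = (1/3, 5/9)
3. A is the intersection of line WM and line KU ⇒ A = (2, 0)
A = W + t·(M−W) with t = 2, so WA:AM = t:(1−t) = 2:-1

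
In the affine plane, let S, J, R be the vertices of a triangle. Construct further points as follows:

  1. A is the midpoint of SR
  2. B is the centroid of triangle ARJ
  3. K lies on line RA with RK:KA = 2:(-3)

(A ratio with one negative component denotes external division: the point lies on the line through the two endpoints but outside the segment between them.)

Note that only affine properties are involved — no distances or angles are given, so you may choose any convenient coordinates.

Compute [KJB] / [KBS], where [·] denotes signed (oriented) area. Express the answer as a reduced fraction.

Assign S = (0, 0), J = (1, 0), R = (0, 1) — the answer is frame-independent, so this choice is without loss of generality.
1. A is the midpoint of SR ⇒ A = (0, 1/2)
2. B is the centroid of triangle ARJ ⇒ B = (1/3, 1/2)
3. K lies on line RA with RK:KA = 2:(-3) ⇒ K = (0, 2)
2·[KJB] = -5/6, 2·[KBS] = -2/3
[KJB]:[KBS] = -5/6:-2/3 = 5/4

[KJB]:[KBS] = 5/4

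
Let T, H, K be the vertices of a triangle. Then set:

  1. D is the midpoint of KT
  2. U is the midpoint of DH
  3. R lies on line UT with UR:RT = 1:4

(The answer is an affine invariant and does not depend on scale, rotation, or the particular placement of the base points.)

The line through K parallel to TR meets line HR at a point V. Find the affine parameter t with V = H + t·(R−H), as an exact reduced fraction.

t = 3

Assign T = (0, 0), H = (1, 0), K = (0, 1) — the answer is frame-independent, so this choice is without loss of generality.
1. D is the midpoint of KT ⇒ D = (0, 1/2)
2. U is the midpoint of DH ⇒ U = (1/2, 1/4)
3. R lies on line UT with UR:RT = 1:4 ⇒ R = (2/5, 1/5)
through K parallel to TR: direction (2/5, 1/5); meets HR at V = (-4/5, 3/5)
V = H + t·(R−H) with t = 3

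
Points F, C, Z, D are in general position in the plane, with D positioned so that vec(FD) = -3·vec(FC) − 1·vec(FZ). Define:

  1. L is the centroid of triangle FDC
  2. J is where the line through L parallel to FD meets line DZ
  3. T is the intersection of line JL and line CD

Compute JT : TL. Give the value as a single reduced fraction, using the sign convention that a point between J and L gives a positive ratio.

Work in coordinates with F = (0, 0), C = (1, 0), Z = (0, 1), D = (-3, -1).
1. L is the centroid of triangle FDC ⇒ L = (-2/3, -1/3)
2. J is where the line through L parallel to FD meets line DZ ⇒ J = (-10/3, -11/9)
3. T is the intersection of line JL and line CD ⇒ T = (-5/3, -2/3)
T = J + t·(L−J) with t = 5/8, so JT:TL = t:(1−t) = 5/8:3/8

JT:TL = 5/3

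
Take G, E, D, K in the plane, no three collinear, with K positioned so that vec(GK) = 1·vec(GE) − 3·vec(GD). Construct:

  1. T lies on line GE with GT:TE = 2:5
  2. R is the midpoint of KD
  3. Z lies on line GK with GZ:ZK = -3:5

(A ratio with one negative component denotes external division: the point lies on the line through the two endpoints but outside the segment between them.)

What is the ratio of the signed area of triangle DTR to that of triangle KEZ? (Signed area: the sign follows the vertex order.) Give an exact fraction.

[DTR]:[KEZ] = -1/105

Set G = (0, 0), E = (1, 0), D = (0, 1), K = (1, -3); any affine frame gives the same invariant.
1. T lies on line GE with GT:TE = 2:5 ⇒ T = (2/7, 0)
2. R is the midpoint of KD ⇒ R = (1/2, -1)
3. Z lies on line GK with GZ:ZK = -3:5 ⇒ Z = (-3/2, 9/2)
2·[DTR] = -1/14, 2·[KEZ] = 15/2
[DTR]:[KEZ] = -1/14:15/2 = -1/105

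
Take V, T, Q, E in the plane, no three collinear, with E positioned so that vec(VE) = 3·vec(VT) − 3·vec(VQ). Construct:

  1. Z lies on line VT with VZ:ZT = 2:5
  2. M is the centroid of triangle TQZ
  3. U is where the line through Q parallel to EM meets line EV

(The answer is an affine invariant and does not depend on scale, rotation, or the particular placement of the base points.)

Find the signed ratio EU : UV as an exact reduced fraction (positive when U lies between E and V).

Set V = (0, 0), T = (1, 0), Q = (0, 1), E = (3, -3); any affine frame gives the same invariant.
1. Z lies on line VT with VZ:ZT = 2:5 ⇒ Z = (2/7, 0)
2. M is the centroid of triangle TQZ ⇒ M = (3/7, 1/3)
3. U is where the line through Q parallel to EM meets line EV ⇒ U = (27/8, -27/8)
U = E + t·(V−E) with t = -1/8, so EU:UV = t:(1−t) = -1/8:9/8

EU:UV = -1/9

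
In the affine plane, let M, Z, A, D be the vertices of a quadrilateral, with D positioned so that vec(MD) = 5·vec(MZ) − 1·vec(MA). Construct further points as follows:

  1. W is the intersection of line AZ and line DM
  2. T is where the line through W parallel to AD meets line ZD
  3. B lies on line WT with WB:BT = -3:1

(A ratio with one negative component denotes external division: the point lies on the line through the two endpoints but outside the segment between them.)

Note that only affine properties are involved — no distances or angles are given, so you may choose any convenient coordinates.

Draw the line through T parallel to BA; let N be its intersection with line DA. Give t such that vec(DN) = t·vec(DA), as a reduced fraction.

t = 7/8

Choose coordinates M = (0, 0), Z = (1, 0), A = (0, 1), D = (5, -1).
1. W is the intersection of line AZ and line DM ⇒ W = (5/4, -1/4)
2. T is where the line through W parallel to AD meets line ZD ⇒ T = (0, 1/4)
3. B lies on line WT with WB:BT = -3:1 ⇒ B = (-5/8, 1/2)
through T parallel to BA: direction (5/8, 1/2); meets DA at N = (5/8, 3/4)
N = D + t·(A−D) with t = 7/8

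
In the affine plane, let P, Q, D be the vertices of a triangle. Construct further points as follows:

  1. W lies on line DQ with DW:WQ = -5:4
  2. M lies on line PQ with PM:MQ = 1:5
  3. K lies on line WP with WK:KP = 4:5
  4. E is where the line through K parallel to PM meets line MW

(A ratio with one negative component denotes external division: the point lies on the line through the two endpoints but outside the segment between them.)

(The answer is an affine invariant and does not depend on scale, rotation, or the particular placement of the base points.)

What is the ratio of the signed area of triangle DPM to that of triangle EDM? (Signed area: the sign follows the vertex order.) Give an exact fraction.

Choose coordinates P = (0, 0), Q = (1, 0), D = (0, 1).
1. W lies on line DQ with DW:WQ = -5:4 ⇒ W = (5, -4)
2. M lies on line PQ with PM:MQ = 1:5 ⇒ M = (1/6, 0)
3. K lies on line WP with WK:KP = 4:5 ⇒ K = (25/9, -20/9)
4. E is where the line through K parallel to PM meets line MW ⇒ E = (77/27, -20/9)
2·[DPM] = 1/6, 2·[EDM] = 125/54
[DPM]:[EDM] = 1/6:125/54 = 9/125

[DPM]:[EDM] = 9/125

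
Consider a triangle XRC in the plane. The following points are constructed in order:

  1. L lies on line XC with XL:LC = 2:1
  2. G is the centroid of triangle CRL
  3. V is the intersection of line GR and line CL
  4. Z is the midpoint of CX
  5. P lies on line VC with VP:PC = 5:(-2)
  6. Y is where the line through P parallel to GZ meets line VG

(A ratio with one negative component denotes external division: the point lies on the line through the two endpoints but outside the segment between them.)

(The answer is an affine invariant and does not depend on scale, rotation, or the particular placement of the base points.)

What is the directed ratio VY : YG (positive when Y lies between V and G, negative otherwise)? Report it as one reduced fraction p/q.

Assign X = (0, 0), R = (1, 0), C = (0, 1) — the answer is frame-independent, so this choice is without loss of generality.
1. L lies on line XC with XL:LC = 2:1 ⇒ L = (0, 2/3)
2. G is the centroid of triangle CRL ⇒ G = (1/3, 5/9)
3. V is the intersection of line GR and line CL ⇒ V = (0, 5/6)
4. Z is the midpoint of CX ⇒ Z = (0, 1/2)
5. P lies on line VC with VP:PC = 5:(-2) ⇒ P = (0, 10/9)
6. Y is where the line through P parallel to GZ meets line VG ⇒ Y = (-5/18, 115/108)
Y = V + t·(G−V) with t = -5/6, so VY:YG = t:(1−t) = -5/6:11/6

VY:YG = -5/11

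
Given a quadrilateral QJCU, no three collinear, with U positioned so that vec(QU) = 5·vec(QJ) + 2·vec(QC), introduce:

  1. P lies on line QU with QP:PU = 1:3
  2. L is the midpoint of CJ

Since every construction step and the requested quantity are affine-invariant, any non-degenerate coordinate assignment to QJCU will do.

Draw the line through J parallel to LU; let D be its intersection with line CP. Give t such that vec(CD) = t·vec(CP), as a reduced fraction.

Work in coordinates with Q = (0, 0), J = (1, 0), C = (0, 1), U = (5, 2).
1. P lies on line QU with QP:PU = 1:3 ⇒ P = (5/4, 1/2)
2. L is the midpoint of CJ ⇒ L = (1/2, 1/2)
through J parallel to LU: direction (9/2, 3/2); meets CP at D = (20/11, 3/11)
D = C + t·(P−C) with t = 16/11

t = 16/11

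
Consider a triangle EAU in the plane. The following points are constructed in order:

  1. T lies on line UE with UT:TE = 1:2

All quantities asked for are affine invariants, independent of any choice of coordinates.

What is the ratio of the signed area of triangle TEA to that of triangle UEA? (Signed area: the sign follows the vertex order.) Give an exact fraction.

Assign E = (0, 0), A = (1, 0), U = (0, 1) — the answer is frame-independent, so this choice is without loss of generality.
1. T lies on line UE with UT:TE = 1:2 ⇒ T = (0, 2/3)
2·[TEA] = 2/3, 2·[UEA] = 1
[TEA]:[UEA] = 2/3:1 = 2/3

[TEA]:[UEA] = 2/3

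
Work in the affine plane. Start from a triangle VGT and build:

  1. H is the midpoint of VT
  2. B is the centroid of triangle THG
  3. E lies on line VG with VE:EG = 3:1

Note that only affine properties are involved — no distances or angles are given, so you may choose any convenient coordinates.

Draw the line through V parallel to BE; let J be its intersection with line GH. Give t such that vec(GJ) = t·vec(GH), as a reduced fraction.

Assign V = (0, 0), G = (1, 0), T = (0, 1) — the answer is frame-independent, so this choice is without loss of generality.
1. H is the midpoint of VT ⇒ H = (0, 1/2)
2. B is the centroid of triangle THG ⇒ B = (1/3, 1/2)
3. E lies on line VG with VE:EG = 3:1 ⇒ E = (3/4, 0)
through V parallel to BE: direction (5/12, -1/2); meets GH at J = (-5/7, 6/7)
J = G + t·(H−G) with t = 12/7

t = 12/7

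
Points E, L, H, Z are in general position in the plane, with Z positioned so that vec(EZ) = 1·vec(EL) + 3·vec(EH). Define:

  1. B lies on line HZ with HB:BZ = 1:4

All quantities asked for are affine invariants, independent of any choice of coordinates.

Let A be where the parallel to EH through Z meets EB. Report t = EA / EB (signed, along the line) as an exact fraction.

t = 5

Work in coordinates with E = (0, 0), L = (1, 0), H = (0, 1), Z = (1, 3).
1. B lies on line HZ with HB:BZ = 1:4 ⇒ B = (1/5, 7/5)
through Z parallel to EH: direction (0, 1); meets EB at A = (1, 7)
A = E + t·(B−E) with t = 5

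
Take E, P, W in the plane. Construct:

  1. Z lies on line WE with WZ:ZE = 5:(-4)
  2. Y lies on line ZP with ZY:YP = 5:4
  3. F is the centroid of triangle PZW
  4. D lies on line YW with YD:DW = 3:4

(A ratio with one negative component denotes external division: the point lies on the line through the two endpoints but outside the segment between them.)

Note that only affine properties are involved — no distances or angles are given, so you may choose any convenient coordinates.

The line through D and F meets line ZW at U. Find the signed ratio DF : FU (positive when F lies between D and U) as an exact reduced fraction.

DF:FU = -1/21

Work in coordinates with E = (0, 0), P = (1, 0), W = (0, 1).
1. Z lies on line WE with WZ:ZE = 5:(-4) ⇒ Z = (0, -4)
2. Y lies on line ZP with ZY:YP = 5:4 ⇒ Y = (5/9, -16/9)
3. F is the centroid of triangle PZW ⇒ F = (1/3, -1)
4. D lies on line YW with YD:DW = 3:4 ⇒ D = (20/63, -37/63)
line DF meets ZW at U = (0, 23/3)
F = D + t·(U−D) with t = -1/20, so DF:FU = -1/20:21/20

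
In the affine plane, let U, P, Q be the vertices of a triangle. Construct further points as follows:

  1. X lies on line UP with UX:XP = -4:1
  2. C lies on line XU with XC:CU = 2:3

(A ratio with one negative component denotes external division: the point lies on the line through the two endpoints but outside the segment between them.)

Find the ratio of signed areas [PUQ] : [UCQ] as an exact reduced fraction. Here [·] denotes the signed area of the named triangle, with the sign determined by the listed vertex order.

[PUQ]:[UCQ] = -5/4

Choose coordinates U = (0, 0), P = (1, 0), Q = (0, 1).
1. X lies on line UP with UX:XP = -4:1 ⇒ X = (4/3, 0)
2. C lies on line XU with XC:CU = 2:3 ⇒ C = (4/5, 0)
2·[PUQ] = -1, 2·[UCQ] = 4/5
[PUQ]:[UCQ] = -1:4/5 = -5/4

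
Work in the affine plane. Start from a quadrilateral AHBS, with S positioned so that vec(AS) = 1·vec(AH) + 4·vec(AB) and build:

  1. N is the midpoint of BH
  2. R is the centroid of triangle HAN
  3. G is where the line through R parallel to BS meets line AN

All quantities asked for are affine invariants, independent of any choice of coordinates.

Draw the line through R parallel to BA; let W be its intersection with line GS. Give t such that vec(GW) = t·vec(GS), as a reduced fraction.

Choose coordinates A = (0, 0), H = (1, 0), B = (0, 1), S = (1, 4).
1. N is the midpoint of BH ⇒ N = (1/2, 1/2)
2. R is the centroid of triangle HAN ⇒ R = (1/2, 1/6)
3. G is where the line through R parallel to BS meets line AN ⇒ G = (2/3, 2/3)
through R parallel to BA: direction (0, -1); meets GS at W = (1/2, -1)
W = G + t·(S−G) with t = -1/2

t = -1/2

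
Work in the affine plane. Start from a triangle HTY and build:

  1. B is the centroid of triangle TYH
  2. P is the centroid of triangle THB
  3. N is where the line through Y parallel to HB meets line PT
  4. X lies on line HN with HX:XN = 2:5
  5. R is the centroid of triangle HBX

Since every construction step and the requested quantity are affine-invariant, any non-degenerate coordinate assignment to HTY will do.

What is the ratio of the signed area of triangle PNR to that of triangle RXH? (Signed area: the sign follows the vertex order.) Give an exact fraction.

Choose coordinates H = (0, 0), T = (1, 0), Y = (0, 1).
1. B is the centroid of triangle TYH ⇒ B = (1/3, 1/3)
2. P is the centroid of triangle THB ⇒ P = (4/9, 1/9)
3. N is where the line through Y parallel to HB meets line PT ⇒ N = (-2/3, 1/3)
4. X lies on line HN with HX:XN = 2:5 ⇒ X = (-4/21, 2/21)
5. R is the centroid of triangle HBX ⇒ R = (1/21, 1/7)
2·[PNR] = 10/189, 2·[RXH] = 2/63
[PNR]:[RXH] = 10/189:2/63 = 5/3

[PNR]:[RXH] = 5/3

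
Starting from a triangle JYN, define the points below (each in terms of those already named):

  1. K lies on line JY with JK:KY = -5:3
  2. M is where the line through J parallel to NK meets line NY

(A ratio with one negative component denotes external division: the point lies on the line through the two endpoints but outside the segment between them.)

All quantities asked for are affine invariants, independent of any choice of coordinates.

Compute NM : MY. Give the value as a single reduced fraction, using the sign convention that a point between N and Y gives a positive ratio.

NM:MY = -5/2

Work in coordinates with J = (0, 0), Y = (1, 0), N = (0, 1).
1. K lies on line JY with JK:KY = -5:3 ⇒ K = (5/2, 0)
2. M is where the line through J parallel to NK meets line NY ⇒ M = (5/3, -2/3)
M = N + t·(Y−N) with t = 5/3, so NM:MY = t:(1−t) = 5/3:-2/3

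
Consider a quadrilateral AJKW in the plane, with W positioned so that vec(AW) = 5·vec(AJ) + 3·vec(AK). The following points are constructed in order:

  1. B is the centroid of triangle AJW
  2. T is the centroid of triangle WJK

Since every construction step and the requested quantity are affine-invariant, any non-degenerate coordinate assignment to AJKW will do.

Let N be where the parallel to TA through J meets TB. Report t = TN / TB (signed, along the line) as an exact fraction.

Assign A = (0, 0), J = (1, 0), K = (0, 1), W = (5, 3) — the answer is frame-independent, so this choice is without loss of generality.
1. B is the centroid of triangle AJW ⇒ B = (2, 1)
2. T is the centroid of triangle WJK ⇒ T = (2, 4/3)
through J parallel to TA: direction (-2, -4/3); meets TB at N = (2, 2/3)
N = T + t·(B−T) with t = 2

t = 2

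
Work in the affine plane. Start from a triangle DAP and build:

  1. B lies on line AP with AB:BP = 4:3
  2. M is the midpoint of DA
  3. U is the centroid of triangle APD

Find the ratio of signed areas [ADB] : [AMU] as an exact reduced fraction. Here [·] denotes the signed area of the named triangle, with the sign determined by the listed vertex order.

[ADB]:[AMU] = 24/7

Choose coordinates D = (0, 0), A = (1, 0), P = (0, 1).
1. B lies on line AP with AB:BP = 4:3 ⇒ B = (3/7, 4/7)
2. M is the midpoint of DA ⇒ M = (1/2, 0)
3. U is the centroid of triangle APD ⇒ U = (1/3, 1/3)
2·[ADB] = -4/7, 2·[AMU] = -1/6
[ADB]:[AMU] = -4/7:-1/6 = 24/7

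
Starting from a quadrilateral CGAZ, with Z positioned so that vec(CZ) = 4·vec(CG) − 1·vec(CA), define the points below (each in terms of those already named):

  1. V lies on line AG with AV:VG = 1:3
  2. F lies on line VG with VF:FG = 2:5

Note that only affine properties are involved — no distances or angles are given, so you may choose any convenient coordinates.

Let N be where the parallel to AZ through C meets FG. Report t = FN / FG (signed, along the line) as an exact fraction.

t = 43/15

Work in coordinates with C = (0, 0), G = (1, 0), A = (0, 1), Z = (4, -1).
1. V lies on line AG with AV:VG = 1:3 ⇒ V = (1/4, 3/4)
2. F lies on line VG with VF:FG = 2:5 ⇒ F = (13/28, 15/28)
through C parallel to AZ: direction (4, -2); meets FG at N = (2, -1)
N = F + t·(G−F) with t = 43/15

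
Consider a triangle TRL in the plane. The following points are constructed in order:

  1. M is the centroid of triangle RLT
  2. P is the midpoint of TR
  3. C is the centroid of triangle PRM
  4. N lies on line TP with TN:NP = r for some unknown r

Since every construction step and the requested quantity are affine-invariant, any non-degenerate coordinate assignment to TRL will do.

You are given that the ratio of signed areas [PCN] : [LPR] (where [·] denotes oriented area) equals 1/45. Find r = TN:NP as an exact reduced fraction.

r = 4

Set T = (0, 0), R = (1, 0), L = (0, 1); any affine frame gives the same invariant.
1. M is the centroid of triangle RLT ⇒ M = (1/3, 1/3)
2. P is the midpoint of TR ⇒ P = (1/2, 0)
3. C is the centroid of triangle PRM ⇒ C = (11/18, 1/9)
4. With TN:NP = r, write λ = r/(r+1) so N = T + λ·(P−T); N is affine-linear in λ
Every point depending on N is an affine combination of N and λ-independent points, so each such coordinate is linear in λ; the λ² term in each signed area is a multiple of (P−T)×(P−T) = 0, so 2·[PCN] and 2·[LPR] are each linear in λ. Evaluating at λ=0 and λ=1:
  2·[PCN] = -1/18·λ + 1/18,   2·[LPR] = 1/2
So [PCN]:[LPR] = (-1/18·λ + 1/18) / (1/2). Setting this equal to 1/45:
  -1/18·λ + 1/18 = 1/45·(1/2)  ⇒  λ = 4/5
Then r = λ/(1−λ) = (4/5)/(1/5) = 4. Check: with r = 4, N = (2/5, 0) and [PCN]:[LPR] = 1/45 as required.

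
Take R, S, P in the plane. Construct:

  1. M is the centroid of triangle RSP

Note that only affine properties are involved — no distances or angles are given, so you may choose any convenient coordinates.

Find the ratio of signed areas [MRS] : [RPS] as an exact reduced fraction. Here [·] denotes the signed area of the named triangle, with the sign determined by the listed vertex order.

[MRS]:[RPS] = -1/3

Choose coordinates R = (0, 0), S = (1, 0), P = (0, 1).
1. M is the centroid of triangle RSP ⇒ M = (1/3, 1/3)
2·[MRS] = 1/3, 2·[RPS] = -1
[MRS]:[RPS] = 1/3:-1 = -1/3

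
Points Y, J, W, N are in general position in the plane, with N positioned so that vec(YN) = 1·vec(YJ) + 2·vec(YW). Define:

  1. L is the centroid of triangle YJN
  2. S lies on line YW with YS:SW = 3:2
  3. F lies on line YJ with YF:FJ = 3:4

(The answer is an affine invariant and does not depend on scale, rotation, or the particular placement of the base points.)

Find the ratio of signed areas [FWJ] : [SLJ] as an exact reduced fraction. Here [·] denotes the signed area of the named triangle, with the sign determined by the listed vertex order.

[FWJ]:[SLJ] = 60/49

Set Y = (0, 0), J = (1, 0), W = (0, 1), N = (1, 2); any affine frame gives the same invariant.
1. L is the centroid of triangle YJN ⇒ L = (2/3, 2/3)
2. S lies on line YW with YS:SW = 3:2 ⇒ S = (0, 3/5)
3. F lies on line YJ with YF:FJ = 3:4 ⇒ F = (3/7, 0)
2·[FWJ] = -4/7, 2·[SLJ] = -7/15
[FWJ]:[SLJ] = -4/7:-7/15 = 60/49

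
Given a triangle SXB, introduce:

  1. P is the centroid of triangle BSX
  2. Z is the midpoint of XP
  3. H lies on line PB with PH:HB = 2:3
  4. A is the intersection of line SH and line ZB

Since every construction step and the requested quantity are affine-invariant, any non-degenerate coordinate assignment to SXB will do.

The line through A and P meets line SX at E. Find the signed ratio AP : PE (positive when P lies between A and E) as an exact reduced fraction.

Choose coordinates S = (0, 0), X = (1, 0), B = (0, 1).
1. P is the centroid of triangle BSX ⇒ P = (1/3, 1/3)
2. Z is the midpoint of XP ⇒ Z = (2/3, 1/6)
3. H lies on line PB with PH:HB = 2:3 ⇒ H = (1/5, 3/5)
4. A is the intersection of line SH and line ZB ⇒ A = (4/17, 12/17)
line AP meets SX at E = (8/19, 0)
P = A + t·(E−A) with t = 19/36, so AP:PE = 19/36:17/36

AP:PE = 19/17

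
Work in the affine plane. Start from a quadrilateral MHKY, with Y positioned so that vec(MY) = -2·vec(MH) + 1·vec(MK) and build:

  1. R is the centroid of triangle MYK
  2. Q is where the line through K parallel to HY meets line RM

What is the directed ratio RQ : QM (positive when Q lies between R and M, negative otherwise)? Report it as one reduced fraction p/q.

Choose coordinates M = (0, 0), H = (1, 0), K = (0, 1), Y = (-2, 1).
1. R is the centroid of triangle MYK ⇒ R = (-2/3, 2/3)
2. Q is where the line through K parallel to HY meets line RM ⇒ Q = (-3/2, 3/2)
Q = R + t·(M−R) with t = -5/4, so RQ:QM = t:(1−t) = -5/4:9/4

RQ:QM = -5/9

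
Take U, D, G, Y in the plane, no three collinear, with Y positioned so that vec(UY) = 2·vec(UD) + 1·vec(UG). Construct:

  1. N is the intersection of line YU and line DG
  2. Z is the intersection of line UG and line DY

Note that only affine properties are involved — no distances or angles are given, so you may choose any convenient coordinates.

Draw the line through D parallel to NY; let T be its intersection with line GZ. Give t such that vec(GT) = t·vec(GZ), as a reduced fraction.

Assign U = (0, 0), D = (1, 0), G = (0, 1), Y = (2, 1) — the answer is frame-independent, so this choice is without loss of generality.
1. N is the intersection of line YU and line DG ⇒ N = (2/3, 1/3)
2. Z is the intersection of line UG and line DY ⇒ Z = (0, -1)
through D parallel to NY: direction (4/3, 2/3); meets GZ at T = (0, -1/2)
T = G + t·(Z−G) with t = 3/4

t = 3/4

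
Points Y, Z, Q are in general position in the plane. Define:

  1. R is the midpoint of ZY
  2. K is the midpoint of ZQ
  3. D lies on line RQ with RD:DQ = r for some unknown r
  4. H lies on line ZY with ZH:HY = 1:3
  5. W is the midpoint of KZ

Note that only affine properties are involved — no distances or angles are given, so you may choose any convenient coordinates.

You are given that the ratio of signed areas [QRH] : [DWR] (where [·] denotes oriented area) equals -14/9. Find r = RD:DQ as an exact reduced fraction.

r = 3/4

Work in coordinates with Y = (0, 0), Z = (1, 0), Q = (0, 1).
1. R is the midpoint of ZY ⇒ R = (1/2, 0)
2. K is the midpoint of ZQ ⇒ K = (1/2, 1/2)
3. With RD:DQ = r, write λ = r/(r+1) so D = R + λ·(Q−R); D is affine-linear in λ
4. H lies on line ZY with ZH:HY = 1:3 ⇒ H = (3/4, 0)
5. W is the midpoint of KZ ⇒ W = (3/4, 1/4)
Every point depending on D is an affine combination of D and λ-independent points, so each such coordinate is linear in λ; the λ² term in each signed area is a multiple of (Q−R)×(Q−R) = 0, so 2·[QRH] and 2·[DWR] are each linear in λ. Evaluating at λ=0 and λ=1:
  2·[QRH] = 1/4,   2·[DWR] = -3/8·λ
So [QRH]:[DWR] = (1/4) / (-3/8·λ). Setting this equal to -14/9:
  1/4 = -14/9·(-3/8·λ)  ⇒  λ = 3/7
Then r = λ/(1−λ) = (3/7)/(4/7) = 3/4. Check: with r = 3/4, D = (2/7, 3/7) and [QRH]:[DWR] = -14/9 as required.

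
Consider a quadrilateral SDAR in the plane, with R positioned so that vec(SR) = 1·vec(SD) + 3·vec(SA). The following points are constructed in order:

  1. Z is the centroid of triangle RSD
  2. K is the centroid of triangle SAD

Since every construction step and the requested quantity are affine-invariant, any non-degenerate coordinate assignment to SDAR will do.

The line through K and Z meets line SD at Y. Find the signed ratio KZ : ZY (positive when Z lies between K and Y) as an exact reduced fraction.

Set S = (0, 0), D = (1, 0), A = (0, 1), R = (1, 3); any affine frame gives the same invariant.
1. Z is the centroid of triangle RSD ⇒ Z = (2/3, 1)
2. K is the centroid of triangle SAD ⇒ K = (1/3, 1/3)
line KZ meets SD at Y = (1/6, 0)
Z = K + t·(Y−K) with t = -2, so KZ:ZY = -2:3

KZ:ZY = -2/3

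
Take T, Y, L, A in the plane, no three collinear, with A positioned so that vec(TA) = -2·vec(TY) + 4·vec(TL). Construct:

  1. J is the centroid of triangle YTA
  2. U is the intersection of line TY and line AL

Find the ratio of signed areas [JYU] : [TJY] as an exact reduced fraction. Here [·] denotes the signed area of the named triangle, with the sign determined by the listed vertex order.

[JYU]:[TJY] = 1/3

Assign T = (0, 0), Y = (1, 0), L = (0, 1), A = (-2, 4) — the answer is frame-independent, so this choice is without loss of generality.
1. J is the centroid of triangle YTA ⇒ J = (-1/3, 4/3)
2. U is the intersection of line TY and line AL ⇒ U = (2/3, 0)
2·[JYU] = -4/9, 2·[TJY] = -4/3
[JYU]:[TJY] = -4/9:-4/3 = 1/3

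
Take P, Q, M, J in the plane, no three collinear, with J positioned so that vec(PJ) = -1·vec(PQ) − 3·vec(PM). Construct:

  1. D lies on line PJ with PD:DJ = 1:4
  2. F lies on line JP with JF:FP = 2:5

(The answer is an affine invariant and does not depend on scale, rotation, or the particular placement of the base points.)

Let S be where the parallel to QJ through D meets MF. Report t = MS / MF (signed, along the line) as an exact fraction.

t = 91/145

Choose coordinates P = (0, 0), Q = (1, 0), M = (0, 1), J = (-1, -3).
1. D lies on line PJ with PD:DJ = 1:4 ⇒ D = (-1/5, -3/5)
2. F lies on line JP with JF:FP = 2:5 ⇒ F = (-5/7, -15/7)
through D parallel to QJ: direction (-2, -3); meets MF at S = (-13/29, -141/145)
S = M + t·(F−M) with t = 91/145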